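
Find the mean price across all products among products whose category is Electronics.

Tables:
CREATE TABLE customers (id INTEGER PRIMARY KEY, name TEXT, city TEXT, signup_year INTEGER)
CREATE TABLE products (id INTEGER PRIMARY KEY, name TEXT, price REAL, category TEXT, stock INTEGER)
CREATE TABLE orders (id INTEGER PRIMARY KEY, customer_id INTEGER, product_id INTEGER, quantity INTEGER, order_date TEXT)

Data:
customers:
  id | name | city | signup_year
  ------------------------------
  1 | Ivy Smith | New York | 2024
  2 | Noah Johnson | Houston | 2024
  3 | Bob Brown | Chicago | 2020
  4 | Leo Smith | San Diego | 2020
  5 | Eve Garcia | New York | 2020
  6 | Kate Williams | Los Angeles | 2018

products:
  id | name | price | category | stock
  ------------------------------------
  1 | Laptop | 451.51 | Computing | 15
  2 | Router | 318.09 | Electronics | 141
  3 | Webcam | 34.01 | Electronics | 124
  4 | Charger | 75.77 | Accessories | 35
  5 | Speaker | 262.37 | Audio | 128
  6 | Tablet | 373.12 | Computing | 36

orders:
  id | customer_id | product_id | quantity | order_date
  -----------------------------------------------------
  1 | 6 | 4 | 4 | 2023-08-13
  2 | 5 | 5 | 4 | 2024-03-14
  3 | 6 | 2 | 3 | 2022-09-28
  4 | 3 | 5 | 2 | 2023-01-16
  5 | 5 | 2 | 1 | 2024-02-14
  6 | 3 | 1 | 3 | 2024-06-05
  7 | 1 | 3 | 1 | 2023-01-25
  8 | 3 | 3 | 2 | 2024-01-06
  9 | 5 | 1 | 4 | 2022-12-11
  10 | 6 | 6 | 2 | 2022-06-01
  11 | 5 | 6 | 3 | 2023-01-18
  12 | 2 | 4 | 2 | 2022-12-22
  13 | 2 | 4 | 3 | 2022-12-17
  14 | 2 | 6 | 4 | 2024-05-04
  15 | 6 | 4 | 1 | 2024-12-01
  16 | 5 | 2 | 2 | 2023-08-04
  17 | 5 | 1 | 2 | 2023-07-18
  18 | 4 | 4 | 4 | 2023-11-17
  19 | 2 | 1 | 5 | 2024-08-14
SELECT AVG(price) FROM products WHERE category = 'Electronics'

Execution result:
176.05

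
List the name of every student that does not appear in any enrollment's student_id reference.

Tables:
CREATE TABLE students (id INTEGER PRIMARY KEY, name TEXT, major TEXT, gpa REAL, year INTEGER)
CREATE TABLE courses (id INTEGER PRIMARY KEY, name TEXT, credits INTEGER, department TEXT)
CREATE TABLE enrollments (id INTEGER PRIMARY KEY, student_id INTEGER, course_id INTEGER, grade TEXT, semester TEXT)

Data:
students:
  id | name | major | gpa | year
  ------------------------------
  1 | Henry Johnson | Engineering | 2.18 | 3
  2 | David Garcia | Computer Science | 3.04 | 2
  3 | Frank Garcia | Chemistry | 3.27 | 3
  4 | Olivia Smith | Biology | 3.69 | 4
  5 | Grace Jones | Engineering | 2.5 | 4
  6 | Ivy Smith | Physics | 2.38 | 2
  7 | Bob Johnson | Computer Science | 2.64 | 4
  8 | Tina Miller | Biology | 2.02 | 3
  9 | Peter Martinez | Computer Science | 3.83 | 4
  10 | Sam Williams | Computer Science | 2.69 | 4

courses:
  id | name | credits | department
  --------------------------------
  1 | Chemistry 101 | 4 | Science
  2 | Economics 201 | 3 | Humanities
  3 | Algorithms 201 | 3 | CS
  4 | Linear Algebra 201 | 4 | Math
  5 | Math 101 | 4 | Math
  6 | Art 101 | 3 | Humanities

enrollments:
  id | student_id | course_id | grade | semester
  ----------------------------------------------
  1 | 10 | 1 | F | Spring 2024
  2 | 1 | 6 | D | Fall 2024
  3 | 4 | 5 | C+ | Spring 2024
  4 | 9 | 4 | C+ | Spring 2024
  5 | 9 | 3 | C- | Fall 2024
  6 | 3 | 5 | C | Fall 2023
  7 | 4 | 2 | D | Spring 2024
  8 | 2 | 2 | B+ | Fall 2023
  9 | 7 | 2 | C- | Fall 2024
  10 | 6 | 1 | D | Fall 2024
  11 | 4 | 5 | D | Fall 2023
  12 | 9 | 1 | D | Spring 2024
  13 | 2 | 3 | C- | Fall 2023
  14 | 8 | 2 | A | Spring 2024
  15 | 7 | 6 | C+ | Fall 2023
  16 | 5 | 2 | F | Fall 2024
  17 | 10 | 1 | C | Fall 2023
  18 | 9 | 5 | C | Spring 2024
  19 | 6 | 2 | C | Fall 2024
SELECT p.name FROM students p LEFT JOIN enrollments c ON c.student_id = p.id WHERE c.id IS NULL

Execution result:
(no rows)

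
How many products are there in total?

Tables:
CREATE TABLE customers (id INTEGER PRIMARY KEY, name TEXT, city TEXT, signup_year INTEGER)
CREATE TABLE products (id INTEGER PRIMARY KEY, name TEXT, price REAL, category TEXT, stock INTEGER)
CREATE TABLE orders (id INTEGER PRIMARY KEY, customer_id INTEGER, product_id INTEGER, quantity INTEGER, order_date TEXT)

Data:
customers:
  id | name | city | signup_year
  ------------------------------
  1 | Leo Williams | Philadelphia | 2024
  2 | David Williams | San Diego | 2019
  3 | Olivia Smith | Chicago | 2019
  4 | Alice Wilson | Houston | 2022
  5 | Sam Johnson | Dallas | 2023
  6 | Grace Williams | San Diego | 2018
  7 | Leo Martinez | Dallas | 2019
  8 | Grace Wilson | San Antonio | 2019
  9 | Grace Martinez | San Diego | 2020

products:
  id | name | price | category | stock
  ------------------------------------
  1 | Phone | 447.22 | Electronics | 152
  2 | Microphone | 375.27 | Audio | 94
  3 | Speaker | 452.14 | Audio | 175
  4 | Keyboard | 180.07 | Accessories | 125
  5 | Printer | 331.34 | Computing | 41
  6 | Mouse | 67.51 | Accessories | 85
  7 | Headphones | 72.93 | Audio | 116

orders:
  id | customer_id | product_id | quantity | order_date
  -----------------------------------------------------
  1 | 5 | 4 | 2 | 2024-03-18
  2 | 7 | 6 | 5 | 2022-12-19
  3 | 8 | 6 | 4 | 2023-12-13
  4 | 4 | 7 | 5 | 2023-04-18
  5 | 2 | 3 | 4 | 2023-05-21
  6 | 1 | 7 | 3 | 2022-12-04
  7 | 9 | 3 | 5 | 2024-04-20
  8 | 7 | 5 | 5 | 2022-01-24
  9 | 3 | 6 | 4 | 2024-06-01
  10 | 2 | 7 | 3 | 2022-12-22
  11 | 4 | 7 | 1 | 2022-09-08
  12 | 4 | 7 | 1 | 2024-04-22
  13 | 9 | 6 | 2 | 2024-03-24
SELECT COUNT(*) FROM products

Execution result:
7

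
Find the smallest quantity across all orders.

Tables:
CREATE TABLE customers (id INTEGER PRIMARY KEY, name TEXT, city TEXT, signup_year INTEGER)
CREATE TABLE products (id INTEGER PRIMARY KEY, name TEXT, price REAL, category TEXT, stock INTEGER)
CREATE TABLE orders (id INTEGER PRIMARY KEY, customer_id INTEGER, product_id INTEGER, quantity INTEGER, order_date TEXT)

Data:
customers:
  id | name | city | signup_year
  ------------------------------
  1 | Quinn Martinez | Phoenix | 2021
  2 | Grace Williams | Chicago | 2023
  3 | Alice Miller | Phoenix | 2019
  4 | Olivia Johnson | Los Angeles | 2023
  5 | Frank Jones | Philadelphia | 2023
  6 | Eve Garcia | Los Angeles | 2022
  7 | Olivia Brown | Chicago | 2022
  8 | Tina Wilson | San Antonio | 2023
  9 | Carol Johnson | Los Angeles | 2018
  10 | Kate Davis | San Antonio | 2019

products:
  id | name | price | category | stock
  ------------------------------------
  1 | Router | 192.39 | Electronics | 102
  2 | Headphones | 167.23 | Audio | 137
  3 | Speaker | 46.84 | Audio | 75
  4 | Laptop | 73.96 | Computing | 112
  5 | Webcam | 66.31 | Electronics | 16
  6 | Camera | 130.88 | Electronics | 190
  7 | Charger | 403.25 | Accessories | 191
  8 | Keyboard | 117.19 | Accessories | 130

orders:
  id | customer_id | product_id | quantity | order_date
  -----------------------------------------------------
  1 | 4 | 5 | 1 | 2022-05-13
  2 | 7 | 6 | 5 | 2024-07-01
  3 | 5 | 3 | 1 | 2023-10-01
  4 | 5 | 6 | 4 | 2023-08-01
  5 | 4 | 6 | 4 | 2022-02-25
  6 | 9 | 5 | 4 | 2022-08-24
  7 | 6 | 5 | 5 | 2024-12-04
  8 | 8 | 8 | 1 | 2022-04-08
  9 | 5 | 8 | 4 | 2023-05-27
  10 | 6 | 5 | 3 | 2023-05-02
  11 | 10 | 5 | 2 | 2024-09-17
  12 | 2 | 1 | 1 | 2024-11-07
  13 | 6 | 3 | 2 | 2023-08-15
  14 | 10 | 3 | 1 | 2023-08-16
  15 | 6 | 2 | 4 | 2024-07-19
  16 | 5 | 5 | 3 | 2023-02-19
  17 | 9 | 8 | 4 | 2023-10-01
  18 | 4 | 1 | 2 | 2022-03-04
SELECT MIN(quantity) FROM orders

Execution result:
1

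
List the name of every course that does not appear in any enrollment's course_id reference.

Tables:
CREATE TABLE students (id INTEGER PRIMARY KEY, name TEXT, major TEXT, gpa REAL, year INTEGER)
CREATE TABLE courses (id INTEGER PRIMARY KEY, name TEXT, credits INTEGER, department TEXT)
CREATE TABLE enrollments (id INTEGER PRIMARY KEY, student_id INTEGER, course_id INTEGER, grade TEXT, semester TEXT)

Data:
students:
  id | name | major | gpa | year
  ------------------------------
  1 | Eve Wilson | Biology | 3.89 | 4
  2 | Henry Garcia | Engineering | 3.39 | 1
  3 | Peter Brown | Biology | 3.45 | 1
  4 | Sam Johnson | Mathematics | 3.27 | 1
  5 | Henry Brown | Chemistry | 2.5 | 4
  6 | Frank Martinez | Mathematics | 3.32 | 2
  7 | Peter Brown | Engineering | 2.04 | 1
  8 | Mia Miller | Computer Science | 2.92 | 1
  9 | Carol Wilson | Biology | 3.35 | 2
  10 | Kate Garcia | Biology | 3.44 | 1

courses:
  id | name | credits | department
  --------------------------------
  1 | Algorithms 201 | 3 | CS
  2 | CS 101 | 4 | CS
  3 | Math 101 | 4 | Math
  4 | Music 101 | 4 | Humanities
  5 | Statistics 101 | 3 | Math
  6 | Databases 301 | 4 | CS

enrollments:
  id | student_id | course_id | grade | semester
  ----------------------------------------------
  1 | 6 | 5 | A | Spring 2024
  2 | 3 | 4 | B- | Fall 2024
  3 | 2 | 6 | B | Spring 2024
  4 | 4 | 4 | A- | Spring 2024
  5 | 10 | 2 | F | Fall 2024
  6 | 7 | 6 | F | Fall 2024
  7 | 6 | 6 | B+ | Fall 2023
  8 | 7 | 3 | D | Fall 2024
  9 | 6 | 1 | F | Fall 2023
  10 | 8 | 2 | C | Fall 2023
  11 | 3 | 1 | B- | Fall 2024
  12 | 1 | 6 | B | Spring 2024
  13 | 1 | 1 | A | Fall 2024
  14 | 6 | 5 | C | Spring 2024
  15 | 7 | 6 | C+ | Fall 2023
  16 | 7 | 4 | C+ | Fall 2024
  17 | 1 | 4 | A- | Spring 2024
SELECT p.name FROM courses p LEFT JOIN enrollments c ON c.course_id = p.id WHERE c.id IS NULL

Execution result:
(no rows)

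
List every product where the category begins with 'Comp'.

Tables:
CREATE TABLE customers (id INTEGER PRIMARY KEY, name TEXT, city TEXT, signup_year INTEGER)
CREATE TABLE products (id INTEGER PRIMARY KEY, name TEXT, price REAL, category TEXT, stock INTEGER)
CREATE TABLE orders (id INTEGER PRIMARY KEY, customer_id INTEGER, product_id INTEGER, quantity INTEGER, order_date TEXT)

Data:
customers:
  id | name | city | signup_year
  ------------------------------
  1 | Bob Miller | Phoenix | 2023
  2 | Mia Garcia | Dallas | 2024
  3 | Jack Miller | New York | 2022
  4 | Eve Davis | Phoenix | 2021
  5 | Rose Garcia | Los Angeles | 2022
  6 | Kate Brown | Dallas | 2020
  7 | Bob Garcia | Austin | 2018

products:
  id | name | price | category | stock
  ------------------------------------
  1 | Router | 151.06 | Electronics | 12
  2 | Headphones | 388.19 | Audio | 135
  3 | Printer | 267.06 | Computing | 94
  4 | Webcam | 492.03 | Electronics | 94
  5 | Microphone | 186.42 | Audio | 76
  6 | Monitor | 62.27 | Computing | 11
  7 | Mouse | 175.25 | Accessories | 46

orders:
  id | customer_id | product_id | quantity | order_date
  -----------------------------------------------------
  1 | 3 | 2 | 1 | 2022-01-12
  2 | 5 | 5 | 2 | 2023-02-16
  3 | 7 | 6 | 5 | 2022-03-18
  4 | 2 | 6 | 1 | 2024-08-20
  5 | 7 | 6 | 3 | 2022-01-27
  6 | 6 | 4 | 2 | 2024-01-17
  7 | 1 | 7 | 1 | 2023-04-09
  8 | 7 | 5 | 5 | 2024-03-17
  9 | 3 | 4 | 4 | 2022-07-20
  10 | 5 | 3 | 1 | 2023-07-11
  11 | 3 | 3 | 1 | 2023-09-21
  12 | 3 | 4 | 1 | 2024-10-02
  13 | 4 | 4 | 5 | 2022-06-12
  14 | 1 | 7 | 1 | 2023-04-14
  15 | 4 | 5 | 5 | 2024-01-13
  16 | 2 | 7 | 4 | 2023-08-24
SELECT name, category FROM products WHERE category LIKE 'Comp%'

Execution result:
name | category
Printer | Computing
Monitor | Computing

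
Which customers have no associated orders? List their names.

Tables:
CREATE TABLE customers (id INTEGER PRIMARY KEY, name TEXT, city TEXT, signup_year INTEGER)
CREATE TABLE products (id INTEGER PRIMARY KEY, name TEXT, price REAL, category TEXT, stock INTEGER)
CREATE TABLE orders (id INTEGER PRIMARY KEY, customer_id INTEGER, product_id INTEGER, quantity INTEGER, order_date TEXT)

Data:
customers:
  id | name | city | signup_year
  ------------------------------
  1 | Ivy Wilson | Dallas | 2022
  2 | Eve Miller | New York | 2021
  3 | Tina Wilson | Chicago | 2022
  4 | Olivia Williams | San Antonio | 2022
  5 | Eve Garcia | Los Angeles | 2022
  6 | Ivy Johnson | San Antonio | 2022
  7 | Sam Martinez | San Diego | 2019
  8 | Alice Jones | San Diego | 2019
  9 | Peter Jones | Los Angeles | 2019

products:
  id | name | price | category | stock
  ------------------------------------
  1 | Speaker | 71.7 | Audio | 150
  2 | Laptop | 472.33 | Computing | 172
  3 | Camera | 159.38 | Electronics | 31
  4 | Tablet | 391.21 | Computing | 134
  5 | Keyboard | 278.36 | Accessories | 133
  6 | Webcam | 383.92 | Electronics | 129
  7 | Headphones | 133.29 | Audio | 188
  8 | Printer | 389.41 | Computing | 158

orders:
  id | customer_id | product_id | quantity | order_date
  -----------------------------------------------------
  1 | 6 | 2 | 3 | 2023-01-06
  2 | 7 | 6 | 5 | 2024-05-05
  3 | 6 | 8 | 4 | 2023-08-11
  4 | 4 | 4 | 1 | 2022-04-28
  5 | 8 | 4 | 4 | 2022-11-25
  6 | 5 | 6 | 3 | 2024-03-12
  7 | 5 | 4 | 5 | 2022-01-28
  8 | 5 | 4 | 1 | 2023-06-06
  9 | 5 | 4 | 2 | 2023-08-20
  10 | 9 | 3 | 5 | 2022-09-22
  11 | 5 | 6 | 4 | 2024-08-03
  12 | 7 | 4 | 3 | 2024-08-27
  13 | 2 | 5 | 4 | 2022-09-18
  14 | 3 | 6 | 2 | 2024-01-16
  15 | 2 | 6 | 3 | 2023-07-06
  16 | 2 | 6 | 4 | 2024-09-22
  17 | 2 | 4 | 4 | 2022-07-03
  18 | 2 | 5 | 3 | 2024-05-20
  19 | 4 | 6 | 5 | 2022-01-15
SELECT p.name FROM customers p LEFT JOIN orders c ON c.customer_id = p.id WHERE c.id IS NULL

Execution result:
Ivy Wilson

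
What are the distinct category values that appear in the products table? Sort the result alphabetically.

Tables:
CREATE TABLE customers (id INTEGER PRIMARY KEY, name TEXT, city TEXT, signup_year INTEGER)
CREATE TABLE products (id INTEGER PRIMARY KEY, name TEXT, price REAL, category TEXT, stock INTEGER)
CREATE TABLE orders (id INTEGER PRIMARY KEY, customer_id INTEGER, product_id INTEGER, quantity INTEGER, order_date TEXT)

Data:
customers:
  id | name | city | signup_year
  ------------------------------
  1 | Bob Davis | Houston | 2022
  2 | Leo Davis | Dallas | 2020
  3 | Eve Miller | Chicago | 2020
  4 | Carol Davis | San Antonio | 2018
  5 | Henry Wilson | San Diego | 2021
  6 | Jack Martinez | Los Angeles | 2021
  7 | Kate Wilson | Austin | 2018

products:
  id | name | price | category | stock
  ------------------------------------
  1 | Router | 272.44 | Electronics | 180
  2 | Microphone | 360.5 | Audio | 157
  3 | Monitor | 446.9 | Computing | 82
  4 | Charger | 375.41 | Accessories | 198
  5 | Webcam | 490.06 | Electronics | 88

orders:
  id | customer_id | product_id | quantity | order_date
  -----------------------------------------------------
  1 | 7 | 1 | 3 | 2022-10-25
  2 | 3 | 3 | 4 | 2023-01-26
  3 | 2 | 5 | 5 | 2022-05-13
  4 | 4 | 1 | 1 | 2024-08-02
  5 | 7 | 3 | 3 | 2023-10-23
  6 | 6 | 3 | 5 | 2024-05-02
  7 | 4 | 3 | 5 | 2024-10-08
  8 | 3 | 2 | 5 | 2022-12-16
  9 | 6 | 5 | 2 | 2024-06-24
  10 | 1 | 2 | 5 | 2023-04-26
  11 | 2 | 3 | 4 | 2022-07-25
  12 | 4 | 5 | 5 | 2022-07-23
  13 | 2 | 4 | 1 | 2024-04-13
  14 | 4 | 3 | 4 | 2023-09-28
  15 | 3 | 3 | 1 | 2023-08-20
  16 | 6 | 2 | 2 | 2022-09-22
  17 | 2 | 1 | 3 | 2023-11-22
SELECT DISTINCT category FROM products ORDER BY category

Execution result:
category
Accessories
Audio
Computing
Electronics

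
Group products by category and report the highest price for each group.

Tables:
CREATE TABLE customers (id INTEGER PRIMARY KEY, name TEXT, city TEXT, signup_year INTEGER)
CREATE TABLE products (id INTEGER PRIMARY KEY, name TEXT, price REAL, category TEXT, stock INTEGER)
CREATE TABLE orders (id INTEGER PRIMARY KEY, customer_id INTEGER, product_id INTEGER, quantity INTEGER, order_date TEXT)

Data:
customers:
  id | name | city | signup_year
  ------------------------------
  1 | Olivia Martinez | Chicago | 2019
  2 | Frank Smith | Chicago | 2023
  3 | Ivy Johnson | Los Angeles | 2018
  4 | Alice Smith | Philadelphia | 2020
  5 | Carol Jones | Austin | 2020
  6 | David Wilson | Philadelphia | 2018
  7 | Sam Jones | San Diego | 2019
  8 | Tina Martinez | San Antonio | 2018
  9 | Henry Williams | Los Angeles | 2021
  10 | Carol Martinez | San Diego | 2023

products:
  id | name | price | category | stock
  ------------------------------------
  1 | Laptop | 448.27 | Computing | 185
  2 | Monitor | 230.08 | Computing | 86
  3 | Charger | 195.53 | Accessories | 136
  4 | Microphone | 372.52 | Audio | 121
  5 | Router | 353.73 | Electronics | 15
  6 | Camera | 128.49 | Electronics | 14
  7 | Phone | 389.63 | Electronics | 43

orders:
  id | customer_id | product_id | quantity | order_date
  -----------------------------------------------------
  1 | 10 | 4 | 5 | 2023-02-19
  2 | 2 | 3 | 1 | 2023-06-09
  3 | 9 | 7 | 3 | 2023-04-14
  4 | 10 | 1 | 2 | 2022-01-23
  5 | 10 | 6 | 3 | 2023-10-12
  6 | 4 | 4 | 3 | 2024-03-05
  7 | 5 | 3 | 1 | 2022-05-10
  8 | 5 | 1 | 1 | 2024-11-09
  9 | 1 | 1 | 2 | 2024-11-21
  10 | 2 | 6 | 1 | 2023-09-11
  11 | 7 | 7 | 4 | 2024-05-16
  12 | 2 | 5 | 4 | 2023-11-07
SELECT category, MAX(price) AS max_price FROM products GROUP BY category

Execution result:
category | max_price
Accessories | 195.53
Audio | 372.52
Computing | 448.27
Electronics | 389.63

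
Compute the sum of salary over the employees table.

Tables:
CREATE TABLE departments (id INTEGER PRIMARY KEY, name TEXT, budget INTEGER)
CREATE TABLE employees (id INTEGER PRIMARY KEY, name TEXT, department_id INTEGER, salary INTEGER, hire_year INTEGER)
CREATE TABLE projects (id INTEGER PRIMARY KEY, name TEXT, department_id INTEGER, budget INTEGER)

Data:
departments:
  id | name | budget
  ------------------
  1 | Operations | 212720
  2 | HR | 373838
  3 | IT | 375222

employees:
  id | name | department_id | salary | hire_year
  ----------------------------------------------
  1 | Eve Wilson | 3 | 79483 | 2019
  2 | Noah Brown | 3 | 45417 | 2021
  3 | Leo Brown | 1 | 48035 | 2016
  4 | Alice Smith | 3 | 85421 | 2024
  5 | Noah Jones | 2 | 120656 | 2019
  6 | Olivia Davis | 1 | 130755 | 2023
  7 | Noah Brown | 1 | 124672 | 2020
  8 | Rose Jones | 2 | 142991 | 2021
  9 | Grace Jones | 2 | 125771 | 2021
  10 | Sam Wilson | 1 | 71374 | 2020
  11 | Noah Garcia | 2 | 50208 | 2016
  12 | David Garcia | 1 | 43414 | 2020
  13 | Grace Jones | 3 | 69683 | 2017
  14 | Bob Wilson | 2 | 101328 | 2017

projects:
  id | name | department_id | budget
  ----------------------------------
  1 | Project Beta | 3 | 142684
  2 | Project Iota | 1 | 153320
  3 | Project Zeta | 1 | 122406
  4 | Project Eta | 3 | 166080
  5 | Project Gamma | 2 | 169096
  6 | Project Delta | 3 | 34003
SELECT SUM(salary) FROM employees

Execution result:
1239208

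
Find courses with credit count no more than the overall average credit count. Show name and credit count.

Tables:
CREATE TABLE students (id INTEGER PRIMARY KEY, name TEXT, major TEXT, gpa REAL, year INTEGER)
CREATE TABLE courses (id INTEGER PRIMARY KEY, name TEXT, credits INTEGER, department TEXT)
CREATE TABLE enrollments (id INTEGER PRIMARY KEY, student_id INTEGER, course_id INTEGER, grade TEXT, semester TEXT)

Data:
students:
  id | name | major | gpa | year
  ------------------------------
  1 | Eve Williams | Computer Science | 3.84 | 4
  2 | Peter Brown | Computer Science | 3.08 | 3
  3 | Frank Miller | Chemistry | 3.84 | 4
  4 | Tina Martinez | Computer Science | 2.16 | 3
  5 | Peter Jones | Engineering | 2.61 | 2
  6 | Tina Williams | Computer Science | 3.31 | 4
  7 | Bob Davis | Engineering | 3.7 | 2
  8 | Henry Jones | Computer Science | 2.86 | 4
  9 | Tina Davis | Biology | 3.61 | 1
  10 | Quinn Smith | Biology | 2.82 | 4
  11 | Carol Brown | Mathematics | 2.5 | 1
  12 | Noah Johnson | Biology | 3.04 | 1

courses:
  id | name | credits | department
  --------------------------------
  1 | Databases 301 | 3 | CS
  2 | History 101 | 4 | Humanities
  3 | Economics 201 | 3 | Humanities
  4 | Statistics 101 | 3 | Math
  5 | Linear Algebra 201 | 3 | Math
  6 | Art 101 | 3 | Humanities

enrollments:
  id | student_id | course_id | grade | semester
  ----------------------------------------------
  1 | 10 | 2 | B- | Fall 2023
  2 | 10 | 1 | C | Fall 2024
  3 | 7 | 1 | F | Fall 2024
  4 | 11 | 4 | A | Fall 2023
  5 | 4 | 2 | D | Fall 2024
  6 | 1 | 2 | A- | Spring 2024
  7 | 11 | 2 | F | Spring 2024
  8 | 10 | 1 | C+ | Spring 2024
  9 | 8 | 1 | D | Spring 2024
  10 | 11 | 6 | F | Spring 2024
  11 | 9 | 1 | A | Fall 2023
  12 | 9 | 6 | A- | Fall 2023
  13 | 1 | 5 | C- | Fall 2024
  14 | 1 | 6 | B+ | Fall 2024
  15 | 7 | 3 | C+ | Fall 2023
SELECT name, credits FROM courses WHERE credits <= (SELECT AVG(credits) FROM courses)

Execution result:
name | credits
Databases 301 | 3
Economics 201 | 3
Statistics 101 | 3
Linear Algebra 201 | 3
Art 101 | 3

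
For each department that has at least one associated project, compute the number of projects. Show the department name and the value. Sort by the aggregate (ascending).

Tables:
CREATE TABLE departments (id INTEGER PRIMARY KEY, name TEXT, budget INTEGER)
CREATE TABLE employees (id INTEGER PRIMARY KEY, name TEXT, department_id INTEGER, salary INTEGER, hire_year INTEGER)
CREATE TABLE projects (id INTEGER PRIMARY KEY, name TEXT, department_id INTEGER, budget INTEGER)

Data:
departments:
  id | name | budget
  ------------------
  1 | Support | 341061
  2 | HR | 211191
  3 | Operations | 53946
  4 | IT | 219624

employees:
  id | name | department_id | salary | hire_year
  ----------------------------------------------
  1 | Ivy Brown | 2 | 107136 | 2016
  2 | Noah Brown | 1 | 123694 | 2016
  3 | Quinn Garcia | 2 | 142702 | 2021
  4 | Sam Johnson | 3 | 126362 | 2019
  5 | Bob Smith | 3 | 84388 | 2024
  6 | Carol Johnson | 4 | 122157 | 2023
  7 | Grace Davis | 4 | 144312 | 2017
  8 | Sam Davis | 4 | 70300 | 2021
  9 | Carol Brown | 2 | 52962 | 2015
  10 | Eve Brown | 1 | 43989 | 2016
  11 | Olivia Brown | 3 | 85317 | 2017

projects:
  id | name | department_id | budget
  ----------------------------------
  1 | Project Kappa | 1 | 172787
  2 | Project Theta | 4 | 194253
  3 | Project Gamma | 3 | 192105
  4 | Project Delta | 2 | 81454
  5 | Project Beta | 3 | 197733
SELECT p.name, COUNT(*) AS n FROM projects c JOIN departments p ON c.department_id = p.id GROUP BY p.id, p.name ORDER BY n ASC

Execution result:
name | n
Support | 1
HR | 1
IT | 1
Operations | 2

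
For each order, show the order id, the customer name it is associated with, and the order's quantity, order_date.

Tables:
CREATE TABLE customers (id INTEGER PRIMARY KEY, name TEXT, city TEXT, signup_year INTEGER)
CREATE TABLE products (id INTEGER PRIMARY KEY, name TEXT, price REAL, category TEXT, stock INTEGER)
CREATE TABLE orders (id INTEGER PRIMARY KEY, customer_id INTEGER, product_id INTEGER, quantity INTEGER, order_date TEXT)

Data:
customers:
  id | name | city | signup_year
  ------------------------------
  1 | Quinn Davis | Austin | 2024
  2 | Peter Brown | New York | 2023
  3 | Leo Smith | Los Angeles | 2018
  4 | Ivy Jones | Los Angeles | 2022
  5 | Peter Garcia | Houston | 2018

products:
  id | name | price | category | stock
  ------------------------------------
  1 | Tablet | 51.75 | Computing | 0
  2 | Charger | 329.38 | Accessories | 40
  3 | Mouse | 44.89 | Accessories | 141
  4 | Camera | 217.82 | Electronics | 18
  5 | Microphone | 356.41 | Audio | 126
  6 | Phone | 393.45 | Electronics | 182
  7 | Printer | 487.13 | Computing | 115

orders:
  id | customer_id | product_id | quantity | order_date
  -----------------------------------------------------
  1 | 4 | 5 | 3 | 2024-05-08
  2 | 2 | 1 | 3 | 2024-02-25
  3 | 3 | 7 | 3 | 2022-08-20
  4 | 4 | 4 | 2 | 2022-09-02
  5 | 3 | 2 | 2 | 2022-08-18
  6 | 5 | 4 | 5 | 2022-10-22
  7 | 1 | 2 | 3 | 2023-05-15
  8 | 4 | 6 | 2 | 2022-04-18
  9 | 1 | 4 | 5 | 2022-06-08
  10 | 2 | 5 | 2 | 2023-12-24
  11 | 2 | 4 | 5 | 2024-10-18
SELECT c.id, p.name AS customer, c.quantity, c.order_date FROM orders c JOIN customers p ON c.customer_id = p.id

Execution result:
id | customer | quantity | order_date
1 | Ivy Jones | 3 | 2024-05-08
2 | Peter Brown | 3 | 2024-02-25
3 | Leo Smith | 3 | 2022-08-20
4 | Ivy Jones | 2 | 2022-09-02
5 | Leo Smith | 2 | 2022-08-18
6 | Peter Garcia | 5 | 2022-10-22
7 | Quinn Davis | 3 | 2023-05-15
8 | Ivy Jones | 2 | 2022-04-18
9 | Quinn Davis | 5 | 2022-06-08
10 | Peter Brown | 2 | 2023-12-24
11 | Peter Brown | 5 | 2024-10-18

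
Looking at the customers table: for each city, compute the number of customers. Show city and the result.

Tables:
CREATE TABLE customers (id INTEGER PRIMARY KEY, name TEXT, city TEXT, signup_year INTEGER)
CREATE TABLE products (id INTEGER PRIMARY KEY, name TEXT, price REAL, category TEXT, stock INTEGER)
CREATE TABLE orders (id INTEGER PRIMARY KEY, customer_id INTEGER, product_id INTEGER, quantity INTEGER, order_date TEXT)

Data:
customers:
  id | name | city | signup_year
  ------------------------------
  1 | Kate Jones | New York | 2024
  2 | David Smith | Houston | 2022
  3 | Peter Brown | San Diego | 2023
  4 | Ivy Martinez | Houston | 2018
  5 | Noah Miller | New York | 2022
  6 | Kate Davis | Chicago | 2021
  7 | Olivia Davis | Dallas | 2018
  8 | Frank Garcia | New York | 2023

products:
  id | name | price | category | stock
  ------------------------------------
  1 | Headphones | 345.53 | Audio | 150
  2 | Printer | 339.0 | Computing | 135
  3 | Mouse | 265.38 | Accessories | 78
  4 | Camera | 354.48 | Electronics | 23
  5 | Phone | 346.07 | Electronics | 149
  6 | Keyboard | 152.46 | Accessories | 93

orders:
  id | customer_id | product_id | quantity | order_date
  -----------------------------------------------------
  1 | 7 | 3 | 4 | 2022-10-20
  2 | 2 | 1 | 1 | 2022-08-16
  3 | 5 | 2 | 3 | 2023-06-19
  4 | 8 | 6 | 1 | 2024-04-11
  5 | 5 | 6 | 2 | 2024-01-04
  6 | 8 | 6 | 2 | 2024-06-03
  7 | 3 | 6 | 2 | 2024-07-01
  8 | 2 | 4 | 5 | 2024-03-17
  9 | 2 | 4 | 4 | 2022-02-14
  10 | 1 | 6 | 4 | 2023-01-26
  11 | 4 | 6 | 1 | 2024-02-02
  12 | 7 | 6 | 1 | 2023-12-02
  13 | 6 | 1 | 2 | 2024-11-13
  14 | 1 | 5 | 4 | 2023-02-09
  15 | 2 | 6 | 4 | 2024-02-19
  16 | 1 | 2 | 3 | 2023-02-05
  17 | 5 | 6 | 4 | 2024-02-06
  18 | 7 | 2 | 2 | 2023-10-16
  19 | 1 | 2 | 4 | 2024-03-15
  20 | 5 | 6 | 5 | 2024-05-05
SELECT city, COUNT(*) AS n FROM customers GROUP BY city

Execution result:
city | n
Chicago | 1
Dallas | 1
Houston | 2
New York | 3
San Diego | 1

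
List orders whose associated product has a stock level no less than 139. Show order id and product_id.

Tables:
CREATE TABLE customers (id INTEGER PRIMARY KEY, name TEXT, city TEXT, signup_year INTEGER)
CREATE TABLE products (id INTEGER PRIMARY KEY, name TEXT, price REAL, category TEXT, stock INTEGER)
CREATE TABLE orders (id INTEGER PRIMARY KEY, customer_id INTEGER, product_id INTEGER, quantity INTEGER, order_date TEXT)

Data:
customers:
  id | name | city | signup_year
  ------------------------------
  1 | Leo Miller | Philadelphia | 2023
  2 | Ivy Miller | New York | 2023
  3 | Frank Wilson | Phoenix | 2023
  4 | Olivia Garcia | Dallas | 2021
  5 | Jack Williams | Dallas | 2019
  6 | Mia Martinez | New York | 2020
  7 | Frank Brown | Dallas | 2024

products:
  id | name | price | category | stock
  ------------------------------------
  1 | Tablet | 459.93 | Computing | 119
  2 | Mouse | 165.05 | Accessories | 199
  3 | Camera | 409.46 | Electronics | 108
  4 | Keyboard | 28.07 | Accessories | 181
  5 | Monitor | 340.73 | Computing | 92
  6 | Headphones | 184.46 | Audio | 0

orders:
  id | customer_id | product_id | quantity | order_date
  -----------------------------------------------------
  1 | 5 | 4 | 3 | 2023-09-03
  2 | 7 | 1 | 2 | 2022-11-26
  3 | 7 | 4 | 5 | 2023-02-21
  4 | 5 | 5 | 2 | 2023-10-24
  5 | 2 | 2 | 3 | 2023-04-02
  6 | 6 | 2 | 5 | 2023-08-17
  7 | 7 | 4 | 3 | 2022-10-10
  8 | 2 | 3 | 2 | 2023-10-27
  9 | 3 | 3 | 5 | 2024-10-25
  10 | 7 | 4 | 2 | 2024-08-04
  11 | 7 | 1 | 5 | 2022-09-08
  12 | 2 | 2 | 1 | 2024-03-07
SELECT id, product_id FROM orders WHERE product_id IN (SELECT id FROM products WHERE stock >= 139)

Execution result:
id | product_id
1 | 4
3 | 4
5 | 2
6 | 2
7 | 4
10 | 4
12 | 2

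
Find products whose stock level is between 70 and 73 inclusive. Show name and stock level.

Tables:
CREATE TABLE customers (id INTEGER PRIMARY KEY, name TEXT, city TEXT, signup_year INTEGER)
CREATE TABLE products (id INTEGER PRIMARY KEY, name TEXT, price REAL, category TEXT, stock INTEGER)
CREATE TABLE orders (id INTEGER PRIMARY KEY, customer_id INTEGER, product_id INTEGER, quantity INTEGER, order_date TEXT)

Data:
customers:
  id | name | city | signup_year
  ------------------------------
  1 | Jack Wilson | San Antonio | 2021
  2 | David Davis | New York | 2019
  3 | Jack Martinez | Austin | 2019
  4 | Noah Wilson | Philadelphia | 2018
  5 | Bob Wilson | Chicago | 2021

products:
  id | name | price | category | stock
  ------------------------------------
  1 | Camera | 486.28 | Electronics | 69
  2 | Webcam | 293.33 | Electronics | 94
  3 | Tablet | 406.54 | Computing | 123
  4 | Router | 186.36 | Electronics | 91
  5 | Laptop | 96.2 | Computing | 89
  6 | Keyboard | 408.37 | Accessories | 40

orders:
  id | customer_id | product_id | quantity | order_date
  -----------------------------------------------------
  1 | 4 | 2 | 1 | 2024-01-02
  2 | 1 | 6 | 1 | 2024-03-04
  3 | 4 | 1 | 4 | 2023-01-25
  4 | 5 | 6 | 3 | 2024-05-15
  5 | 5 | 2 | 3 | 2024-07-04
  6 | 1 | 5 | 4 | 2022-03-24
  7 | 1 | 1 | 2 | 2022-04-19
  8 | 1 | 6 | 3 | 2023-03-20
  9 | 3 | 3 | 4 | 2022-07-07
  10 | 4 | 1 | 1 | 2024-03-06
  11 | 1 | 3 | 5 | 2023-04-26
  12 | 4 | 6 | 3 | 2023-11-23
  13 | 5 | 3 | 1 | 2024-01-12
SELECT name, stock FROM products WHERE stock BETWEEN 70 AND 73

Execution result:
(no rows)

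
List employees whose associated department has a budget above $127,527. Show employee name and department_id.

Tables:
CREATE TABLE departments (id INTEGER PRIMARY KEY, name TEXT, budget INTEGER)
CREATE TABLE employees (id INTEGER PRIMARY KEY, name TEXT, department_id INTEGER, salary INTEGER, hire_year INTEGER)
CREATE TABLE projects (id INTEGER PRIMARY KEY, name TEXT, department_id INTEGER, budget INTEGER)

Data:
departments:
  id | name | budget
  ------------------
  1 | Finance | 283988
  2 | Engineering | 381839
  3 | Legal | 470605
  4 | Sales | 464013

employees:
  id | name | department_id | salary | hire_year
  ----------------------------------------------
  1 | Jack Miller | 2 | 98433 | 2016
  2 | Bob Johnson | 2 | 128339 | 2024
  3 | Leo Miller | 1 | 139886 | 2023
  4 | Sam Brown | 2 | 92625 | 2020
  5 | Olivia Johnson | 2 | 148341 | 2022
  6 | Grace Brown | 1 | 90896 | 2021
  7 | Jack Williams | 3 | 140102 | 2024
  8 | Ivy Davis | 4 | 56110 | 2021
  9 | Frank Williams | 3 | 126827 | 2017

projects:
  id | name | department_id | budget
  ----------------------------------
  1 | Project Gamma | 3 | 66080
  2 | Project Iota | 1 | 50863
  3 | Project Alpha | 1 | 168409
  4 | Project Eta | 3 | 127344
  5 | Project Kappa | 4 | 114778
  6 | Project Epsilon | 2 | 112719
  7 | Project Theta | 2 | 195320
SELECT name, department_id FROM employees WHERE department_id IN (SELECT id FROM departments WHERE budget > 127527)

Execution result:
name | department_id
Jack Miller | 2
Bob Johnson | 2
Leo Miller | 1
Sam Brown | 2
Olivia Johnson | 2
Grace Brown | 1
Jack Williams | 3
Ivy Davis | 4
Frank Williams | 3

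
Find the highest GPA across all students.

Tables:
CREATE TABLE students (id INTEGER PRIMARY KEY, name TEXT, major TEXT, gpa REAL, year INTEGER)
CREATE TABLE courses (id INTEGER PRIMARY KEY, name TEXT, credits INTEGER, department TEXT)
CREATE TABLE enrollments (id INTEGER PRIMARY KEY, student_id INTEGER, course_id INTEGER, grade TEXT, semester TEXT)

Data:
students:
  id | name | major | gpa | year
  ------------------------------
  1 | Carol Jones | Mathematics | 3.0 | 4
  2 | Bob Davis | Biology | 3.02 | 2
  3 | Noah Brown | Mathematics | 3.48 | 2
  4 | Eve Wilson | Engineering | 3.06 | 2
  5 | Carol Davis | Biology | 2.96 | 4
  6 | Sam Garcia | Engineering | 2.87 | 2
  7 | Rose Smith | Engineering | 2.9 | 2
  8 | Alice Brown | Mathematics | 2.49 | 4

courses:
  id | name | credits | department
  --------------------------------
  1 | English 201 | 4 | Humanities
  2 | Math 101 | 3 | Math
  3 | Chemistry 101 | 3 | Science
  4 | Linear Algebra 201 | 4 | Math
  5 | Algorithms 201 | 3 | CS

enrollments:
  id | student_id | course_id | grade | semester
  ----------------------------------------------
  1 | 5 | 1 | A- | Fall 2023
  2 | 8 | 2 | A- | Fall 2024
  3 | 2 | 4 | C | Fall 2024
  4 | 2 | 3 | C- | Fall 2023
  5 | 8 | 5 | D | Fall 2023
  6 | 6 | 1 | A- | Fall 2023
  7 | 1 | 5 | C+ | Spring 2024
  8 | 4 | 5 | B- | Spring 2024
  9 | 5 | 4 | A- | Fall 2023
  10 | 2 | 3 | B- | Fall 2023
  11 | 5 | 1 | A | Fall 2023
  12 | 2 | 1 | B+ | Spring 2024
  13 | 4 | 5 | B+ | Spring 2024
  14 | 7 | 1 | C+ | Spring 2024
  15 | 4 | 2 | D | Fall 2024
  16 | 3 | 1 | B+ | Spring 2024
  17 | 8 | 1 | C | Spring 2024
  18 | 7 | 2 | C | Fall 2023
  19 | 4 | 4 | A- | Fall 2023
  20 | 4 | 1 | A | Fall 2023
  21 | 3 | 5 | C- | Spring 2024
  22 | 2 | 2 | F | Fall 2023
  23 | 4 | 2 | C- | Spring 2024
SELECT MAX(gpa) FROM students

Execution result:
3.48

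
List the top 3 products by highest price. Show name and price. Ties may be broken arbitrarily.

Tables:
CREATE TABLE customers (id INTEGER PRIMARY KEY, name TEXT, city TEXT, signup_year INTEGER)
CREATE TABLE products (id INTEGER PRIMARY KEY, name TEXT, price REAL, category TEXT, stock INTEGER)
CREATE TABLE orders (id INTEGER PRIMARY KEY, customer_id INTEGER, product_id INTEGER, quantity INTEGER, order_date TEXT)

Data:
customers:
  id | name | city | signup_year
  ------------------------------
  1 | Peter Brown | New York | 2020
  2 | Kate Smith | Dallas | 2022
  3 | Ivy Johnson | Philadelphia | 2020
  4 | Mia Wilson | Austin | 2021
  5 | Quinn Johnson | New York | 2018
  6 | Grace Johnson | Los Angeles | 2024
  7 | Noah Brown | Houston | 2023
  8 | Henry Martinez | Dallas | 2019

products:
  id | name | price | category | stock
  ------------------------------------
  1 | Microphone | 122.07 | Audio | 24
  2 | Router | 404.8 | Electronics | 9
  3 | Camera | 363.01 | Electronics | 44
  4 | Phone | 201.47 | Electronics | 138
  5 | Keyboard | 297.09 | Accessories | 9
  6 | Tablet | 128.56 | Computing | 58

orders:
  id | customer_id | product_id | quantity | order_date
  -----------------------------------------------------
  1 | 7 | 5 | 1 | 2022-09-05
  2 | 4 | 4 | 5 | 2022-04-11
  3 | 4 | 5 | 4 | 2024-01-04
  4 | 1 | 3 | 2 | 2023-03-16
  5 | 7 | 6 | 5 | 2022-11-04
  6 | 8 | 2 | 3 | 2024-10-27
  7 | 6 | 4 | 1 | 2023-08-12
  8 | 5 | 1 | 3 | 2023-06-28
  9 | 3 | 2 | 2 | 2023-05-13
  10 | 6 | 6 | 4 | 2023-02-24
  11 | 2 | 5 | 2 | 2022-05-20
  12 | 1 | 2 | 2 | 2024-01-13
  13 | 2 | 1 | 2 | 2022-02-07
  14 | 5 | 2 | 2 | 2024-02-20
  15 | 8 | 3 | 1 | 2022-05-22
SELECT name, price FROM products ORDER BY price DESC LIMIT 3

Execution result:
name | price
Router | 404.80
Camera | 363.01
Keyboard | 297.09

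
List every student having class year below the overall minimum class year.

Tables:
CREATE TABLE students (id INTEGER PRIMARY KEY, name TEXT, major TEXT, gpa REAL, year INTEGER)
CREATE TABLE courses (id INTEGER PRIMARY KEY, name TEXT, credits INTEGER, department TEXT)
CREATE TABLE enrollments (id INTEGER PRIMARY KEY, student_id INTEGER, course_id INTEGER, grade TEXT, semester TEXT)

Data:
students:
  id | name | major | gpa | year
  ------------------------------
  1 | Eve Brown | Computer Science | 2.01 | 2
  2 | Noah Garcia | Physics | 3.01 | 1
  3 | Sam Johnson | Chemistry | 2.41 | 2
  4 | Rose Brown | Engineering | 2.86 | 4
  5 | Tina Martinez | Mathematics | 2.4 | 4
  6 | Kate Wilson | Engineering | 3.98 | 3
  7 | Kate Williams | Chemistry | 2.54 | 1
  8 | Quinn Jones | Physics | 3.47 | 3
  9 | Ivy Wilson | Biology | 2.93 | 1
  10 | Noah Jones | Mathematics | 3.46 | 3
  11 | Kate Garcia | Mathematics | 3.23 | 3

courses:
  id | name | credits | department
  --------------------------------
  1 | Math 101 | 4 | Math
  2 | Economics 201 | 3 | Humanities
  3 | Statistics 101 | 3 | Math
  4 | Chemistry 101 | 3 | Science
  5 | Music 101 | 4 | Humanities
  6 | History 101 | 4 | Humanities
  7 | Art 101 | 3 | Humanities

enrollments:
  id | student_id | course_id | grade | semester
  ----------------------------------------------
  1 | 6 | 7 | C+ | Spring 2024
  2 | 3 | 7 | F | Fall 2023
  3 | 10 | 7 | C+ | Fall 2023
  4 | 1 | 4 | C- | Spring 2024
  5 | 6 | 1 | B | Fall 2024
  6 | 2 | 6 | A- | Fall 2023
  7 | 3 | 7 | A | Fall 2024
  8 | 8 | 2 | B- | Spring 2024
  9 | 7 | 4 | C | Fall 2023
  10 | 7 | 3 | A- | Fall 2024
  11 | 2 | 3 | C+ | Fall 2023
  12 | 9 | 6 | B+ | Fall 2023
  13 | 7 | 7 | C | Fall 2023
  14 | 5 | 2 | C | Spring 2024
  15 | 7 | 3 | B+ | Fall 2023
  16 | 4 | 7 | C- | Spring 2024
SELECT name, year FROM students WHERE year < (SELECT MIN(year) FROM students)

Execution result:
(no rows)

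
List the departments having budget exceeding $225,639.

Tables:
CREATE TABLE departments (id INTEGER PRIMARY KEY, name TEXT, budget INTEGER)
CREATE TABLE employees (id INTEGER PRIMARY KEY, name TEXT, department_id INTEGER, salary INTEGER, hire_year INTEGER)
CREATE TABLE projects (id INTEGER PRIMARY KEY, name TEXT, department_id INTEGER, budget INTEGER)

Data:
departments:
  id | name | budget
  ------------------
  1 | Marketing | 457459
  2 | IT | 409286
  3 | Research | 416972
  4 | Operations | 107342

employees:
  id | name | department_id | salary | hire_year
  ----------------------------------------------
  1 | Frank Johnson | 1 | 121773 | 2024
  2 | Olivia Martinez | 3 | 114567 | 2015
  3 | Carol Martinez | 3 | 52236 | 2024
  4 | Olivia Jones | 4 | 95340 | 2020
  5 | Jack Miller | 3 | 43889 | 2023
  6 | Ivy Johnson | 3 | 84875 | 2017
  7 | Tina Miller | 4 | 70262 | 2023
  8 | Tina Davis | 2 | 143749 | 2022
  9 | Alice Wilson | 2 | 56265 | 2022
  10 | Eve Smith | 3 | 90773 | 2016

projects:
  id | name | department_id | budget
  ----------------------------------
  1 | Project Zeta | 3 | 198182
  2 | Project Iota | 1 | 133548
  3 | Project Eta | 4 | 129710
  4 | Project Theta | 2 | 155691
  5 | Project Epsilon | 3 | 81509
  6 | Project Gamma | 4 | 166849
SELECT name, budget FROM departments WHERE budget > 225639

Execution result:
name | budget
Marketing | 457459
IT | 409286
Research | 416972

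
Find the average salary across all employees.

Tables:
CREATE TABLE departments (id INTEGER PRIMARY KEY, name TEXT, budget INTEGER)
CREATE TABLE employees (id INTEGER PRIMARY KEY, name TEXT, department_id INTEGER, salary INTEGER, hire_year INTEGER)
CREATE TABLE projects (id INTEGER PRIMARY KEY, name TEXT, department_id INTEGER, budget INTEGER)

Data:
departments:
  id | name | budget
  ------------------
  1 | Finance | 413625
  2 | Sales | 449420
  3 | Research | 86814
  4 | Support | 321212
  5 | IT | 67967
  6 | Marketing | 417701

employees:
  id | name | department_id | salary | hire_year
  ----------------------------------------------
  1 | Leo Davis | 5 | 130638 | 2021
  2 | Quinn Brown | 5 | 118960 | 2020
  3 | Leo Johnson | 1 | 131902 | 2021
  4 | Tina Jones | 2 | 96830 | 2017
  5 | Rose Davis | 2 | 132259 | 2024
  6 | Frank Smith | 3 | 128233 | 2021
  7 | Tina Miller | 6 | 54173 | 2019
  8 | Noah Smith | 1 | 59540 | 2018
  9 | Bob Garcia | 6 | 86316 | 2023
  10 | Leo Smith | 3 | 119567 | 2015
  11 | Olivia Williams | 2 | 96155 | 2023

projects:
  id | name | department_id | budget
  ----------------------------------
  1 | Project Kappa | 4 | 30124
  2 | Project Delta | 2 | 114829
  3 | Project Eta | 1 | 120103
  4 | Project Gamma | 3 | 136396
SELECT AVG(salary) FROM employees

Execution result:
104961.18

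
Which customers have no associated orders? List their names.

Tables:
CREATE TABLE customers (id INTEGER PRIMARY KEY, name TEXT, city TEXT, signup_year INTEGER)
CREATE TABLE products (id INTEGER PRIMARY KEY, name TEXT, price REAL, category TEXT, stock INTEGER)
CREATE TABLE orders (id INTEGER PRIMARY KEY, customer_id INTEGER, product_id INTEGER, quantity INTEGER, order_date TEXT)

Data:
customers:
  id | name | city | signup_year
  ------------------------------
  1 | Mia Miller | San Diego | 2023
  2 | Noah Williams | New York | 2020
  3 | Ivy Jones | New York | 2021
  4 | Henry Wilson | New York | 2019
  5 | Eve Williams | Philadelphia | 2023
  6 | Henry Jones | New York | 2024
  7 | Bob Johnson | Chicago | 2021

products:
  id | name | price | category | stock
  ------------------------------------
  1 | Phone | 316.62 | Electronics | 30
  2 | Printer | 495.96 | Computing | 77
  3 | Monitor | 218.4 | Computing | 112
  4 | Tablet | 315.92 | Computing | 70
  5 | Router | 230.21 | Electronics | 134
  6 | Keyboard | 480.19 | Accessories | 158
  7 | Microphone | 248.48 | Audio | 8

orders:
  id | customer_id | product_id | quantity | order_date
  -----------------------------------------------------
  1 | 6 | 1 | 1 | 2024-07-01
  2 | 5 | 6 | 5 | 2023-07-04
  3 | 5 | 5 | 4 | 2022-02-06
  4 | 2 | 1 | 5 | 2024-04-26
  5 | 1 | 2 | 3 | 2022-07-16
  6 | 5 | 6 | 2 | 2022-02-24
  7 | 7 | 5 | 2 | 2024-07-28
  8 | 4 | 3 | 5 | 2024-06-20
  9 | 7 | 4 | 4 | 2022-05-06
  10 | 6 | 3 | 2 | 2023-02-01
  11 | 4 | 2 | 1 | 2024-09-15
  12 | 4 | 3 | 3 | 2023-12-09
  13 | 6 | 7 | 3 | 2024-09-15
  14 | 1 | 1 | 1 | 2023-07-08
SELECT p.name FROM customers p LEFT JOIN orders c ON c.customer_id = p.id WHERE c.id IS NULL

Execution result:
Ivy Jones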